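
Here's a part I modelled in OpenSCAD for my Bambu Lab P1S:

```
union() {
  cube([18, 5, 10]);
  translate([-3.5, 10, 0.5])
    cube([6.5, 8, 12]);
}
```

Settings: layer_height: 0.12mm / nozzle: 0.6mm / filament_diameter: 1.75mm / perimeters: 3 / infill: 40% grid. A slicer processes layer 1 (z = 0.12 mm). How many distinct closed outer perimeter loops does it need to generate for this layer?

1

At z = 0.12 mm: the 18×5 cube contributes its full rectangle; the cube at (-3.5, 10) does not reach this height (z outside [0.5, 12.5]); Combining (union): only the 18×5 cube is present, so the union is just that shape — 1 connected region. The result has 1 disconnected region.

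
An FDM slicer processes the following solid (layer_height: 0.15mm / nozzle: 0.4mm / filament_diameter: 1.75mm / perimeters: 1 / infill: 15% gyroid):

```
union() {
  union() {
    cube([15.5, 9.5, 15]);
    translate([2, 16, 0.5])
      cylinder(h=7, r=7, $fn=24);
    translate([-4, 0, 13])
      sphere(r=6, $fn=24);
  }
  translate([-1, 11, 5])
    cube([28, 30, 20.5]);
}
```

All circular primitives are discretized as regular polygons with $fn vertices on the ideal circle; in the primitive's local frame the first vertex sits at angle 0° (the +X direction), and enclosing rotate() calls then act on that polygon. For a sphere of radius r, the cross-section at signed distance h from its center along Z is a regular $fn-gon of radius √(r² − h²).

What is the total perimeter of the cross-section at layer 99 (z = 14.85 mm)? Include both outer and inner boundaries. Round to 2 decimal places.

191.47 mm

At z = 14.85 mm: the cube is present — its section is the full 15.5×9.5 rectangle (perimeter 50.00 mm); the cylinder at (2, 16) does not reach this height (z outside [0.5, 7.5]); the r=6 sphere at (-4, 0) slices to a regular 24-gon of circumradius 5.708 (√(r²−h²) with h=1.85 from center) (perimeter = 2·24·5.708·sin(180°/24) = 35.76 mm); Combining (union): the regions partially overlap (shared area 4.65 mm²), so the edge portions inside another operand are dropped and the merged outline is re-measured after clipping — boundary = 75.47 mm; the cube at (-1, 11) (footprint 28×30) is included at this height (perimeter 116.00 mm); Combining (union): the 2 present regions are separate (no shared area or edge), so areas and boundary lengths simply add and each stays a separate island — boundary = 191.47 mm. Overall, the cross-section has 2 separate islands. Total boundary length (outer) = 191.47 mm.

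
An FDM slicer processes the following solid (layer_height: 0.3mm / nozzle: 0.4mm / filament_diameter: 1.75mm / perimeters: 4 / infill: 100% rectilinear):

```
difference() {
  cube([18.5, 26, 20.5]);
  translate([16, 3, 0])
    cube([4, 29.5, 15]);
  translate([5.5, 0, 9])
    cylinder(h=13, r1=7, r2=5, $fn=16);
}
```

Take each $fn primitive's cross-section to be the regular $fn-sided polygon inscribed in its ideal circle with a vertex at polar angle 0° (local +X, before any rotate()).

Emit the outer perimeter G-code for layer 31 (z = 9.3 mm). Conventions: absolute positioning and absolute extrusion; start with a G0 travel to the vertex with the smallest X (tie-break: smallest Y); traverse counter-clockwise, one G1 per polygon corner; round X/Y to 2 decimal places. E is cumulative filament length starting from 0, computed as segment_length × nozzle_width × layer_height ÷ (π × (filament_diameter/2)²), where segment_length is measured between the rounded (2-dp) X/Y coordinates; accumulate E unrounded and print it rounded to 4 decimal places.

G0 X0.00 Y4.04 Z9.30
G1 X0.58 Y4.92 E0.0526
G1 X2.84 Y6.42 E0.1879
G1 X5.50 Y6.95 E0.3232
G1 X8.16 Y6.42 E0.4585
G1 X10.42 Y4.92 E0.5939
G1 X11.92 Y2.66 E0.7292
G1 X12.45 Y0.00 E0.8645
G1 X18.50 Y0.00 E1.1663
G1 X18.50 Y3.00 E1.3160
G1 X16.00 Y3.00 E1.4407
G1 X16.00 Y26.00 E2.5882
G1 X0.00 Y26.00 E3.3865
G1 X0.00 Y4.04 E4.4820

At z = 9.3 mm: the cube is present — its section is the full 18.5×26 rectangle; the cube at (16, 3) (footprint 4×29.5) is included at this height; the cone at (5.5, 0) contributes a regular 16-gon of circumradius 6.954 (interpolated between r1=7 and r2=5 at t=0.023); Subtracting the remaining from the first: starting from the 18.5×26 cube, the 4×29.5 cube at (16, 3) partially overlaps it — only the 57.50 mm² overlap (of its 118.00 mm²) is removed, clipping the outline; the cone at (5.5, 0) partially overlaps it — only the 70.22 mm² overlap (of its 148.04 mm²) is removed, clipping the outline — 1 connected region. The outline is a single polygon with 13 vertices. Extrusion per mm of travel: 0.4 × 0.3 / (π × 0.875²) = 0.049890. Accumulating E over each segment gives final E = 4.4820.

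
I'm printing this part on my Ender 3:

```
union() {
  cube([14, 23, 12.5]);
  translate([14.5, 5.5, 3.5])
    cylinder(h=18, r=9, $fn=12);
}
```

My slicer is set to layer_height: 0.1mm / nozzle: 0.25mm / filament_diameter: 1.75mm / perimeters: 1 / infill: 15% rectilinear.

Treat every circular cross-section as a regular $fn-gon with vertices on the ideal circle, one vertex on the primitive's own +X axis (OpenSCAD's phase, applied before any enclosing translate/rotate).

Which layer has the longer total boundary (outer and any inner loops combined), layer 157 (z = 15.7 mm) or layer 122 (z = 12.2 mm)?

layer 122 (z = 12.2 mm)

Layer 157 (z = 15.7): the cube is absent (z outside [0, 12.5]); the r=9 cylinder at (14.5, 5.5) gives a regular 12-gon of circumradius 9 (constant along its height) (perimeter = 2·12·9.000·sin(180°/12) = 55.90 mm); Taking the union: only the r=9 cylinder at (14.5, 5.5) is present, so the union is just that shape — boundary = 55.90 mm. So its perimeter = 55.90 mm. Layer 122 (z = 12.2): the 14×23 cube contributes its full rectangle (perimeter 74.00 mm); the r=9 cylinder at (14.5, 5.5) contributes a regular 12-gon of circumradius 9 (perimeter = 2·12·9.000·sin(180°/12) = 55.90 mm); Taking the union: the regions partially overlap (shared area 98.61 mm²), so the edge portions inside another operand are dropped and the merged outline is re-measured after clipping — boundary = 89.71 mm. So its perimeter = 89.71 mm. Layer 122 is larger (89.71 vs 55.90 mm).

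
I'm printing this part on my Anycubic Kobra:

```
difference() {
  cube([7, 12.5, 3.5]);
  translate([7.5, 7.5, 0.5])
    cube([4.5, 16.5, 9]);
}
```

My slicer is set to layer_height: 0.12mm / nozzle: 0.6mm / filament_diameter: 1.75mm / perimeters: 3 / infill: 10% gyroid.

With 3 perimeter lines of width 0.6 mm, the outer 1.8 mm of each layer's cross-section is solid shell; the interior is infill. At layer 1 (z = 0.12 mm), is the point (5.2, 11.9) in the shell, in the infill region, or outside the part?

At z = 0.12 mm: the cube is present — its section is the full 7×12.5 rectangle; the cube at (7.5, 7.5) does not reach this height (z outside [0.5, 9.5]); Taking the first minus the rest: none of the subtracted shapes is present at this height, so the 7×12.5 cube is unchanged — 1 connected region. Overall, the cross-section is a single solid region. The nearest boundary edge runs (7.00, 12.50)→(0.00, 12.50); distance from the point to it = 0.60 mm. The point is inside the cross-section, 0.60 mm from the nearest boundary — within the 1.8 mm shell band (3 × 0.6).

shell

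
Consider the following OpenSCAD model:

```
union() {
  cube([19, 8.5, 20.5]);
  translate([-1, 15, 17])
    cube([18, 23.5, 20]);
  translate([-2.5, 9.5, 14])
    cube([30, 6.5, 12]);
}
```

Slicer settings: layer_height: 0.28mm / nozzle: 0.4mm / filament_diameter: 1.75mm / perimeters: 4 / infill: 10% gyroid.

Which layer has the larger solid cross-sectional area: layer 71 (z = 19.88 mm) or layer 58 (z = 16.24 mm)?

Layer 71 (z = 19.88): the 19×8.5 cube contributes its full rectangle (area 161.50 mm²); the cube at (-1, 15) (footprint 18×23.5) is included at this height (area 423.00 mm²); the 30×6.5 cube at (-2.5, 9.5) contributes its full rectangle (area 195.00 mm²); Merging all regions: the regions partially overlap — summed areas 779.50 mm² minus the doubly-counted overlap 18.00 mm² gives 761.50 mm² — area = 761.50 mm². So its area = 761.50 mm². Layer 58 (z = 16.24): the 19×8.5 cube contributes its full rectangle (area 161.50 mm²); the cube at (-1, 15) is absent (z outside [17, 37]); the cube at (-2.5, 9.5) is present — its section is the full 30×6.5 rectangle (area 195.00 mm²); Merging all regions: the 2 present regions are separate (no shared area or edge), so areas and boundary lengths simply add and each stays a separate island — area = 356.50 mm². So its area = 356.50 mm². Layer 71 is larger (761.50 vs 356.50 mm²).

layer 71 (z = 19.88 mm)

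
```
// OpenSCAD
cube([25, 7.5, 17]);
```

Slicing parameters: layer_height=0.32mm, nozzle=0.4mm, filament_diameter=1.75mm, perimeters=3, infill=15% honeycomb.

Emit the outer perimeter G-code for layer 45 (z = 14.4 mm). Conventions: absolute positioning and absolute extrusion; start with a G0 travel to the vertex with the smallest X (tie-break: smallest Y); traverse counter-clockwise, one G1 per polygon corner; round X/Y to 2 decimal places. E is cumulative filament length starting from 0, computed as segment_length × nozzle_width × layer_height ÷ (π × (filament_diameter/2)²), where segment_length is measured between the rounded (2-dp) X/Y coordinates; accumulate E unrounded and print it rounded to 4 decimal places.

At z = 14.4 mm: the 25×7.5 cube contributes its full rectangle. The outline is a single polygon with 4 vertices. Extrusion per mm of travel: 0.4 × 0.32 / (π × 0.875²) = 0.053216. Accumulating E over each segment gives final E = 3.4591.

G0 X0.00 Y0.00 Z14.40
G1 X25.00 Y0.00 E1.3304
G1 X25.00 Y7.50 E1.7295
G1 X0.00 Y7.50 E3.0599
G1 X0.00 Y0.00 E3.4591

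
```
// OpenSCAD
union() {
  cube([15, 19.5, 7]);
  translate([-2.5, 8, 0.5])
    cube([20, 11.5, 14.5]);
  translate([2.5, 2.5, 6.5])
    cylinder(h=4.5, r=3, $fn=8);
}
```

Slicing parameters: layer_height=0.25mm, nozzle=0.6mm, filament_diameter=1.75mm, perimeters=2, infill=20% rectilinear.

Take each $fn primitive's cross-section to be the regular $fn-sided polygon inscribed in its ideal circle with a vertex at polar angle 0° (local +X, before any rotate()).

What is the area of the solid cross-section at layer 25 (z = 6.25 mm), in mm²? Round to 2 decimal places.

350.00 mm²

At z = 6.25 mm: the cube (footprint 15×19.5) is included at this height (area 292.50 mm²); the cube at (-2.5, 8) (footprint 20×11.5) is included at this height (area 230.00 mm²); the cylinder at (2.5, 2.5) does not reach this height (z outside [6.5, 11]); Taking the union: the regions partially overlap — summed areas 522.50 mm² minus the doubly-counted overlap 172.50 mm² gives 350.00 mm² — area = 350.00 mm². Overall, the cross-section is a single solid region. Net area = 350.00 mm².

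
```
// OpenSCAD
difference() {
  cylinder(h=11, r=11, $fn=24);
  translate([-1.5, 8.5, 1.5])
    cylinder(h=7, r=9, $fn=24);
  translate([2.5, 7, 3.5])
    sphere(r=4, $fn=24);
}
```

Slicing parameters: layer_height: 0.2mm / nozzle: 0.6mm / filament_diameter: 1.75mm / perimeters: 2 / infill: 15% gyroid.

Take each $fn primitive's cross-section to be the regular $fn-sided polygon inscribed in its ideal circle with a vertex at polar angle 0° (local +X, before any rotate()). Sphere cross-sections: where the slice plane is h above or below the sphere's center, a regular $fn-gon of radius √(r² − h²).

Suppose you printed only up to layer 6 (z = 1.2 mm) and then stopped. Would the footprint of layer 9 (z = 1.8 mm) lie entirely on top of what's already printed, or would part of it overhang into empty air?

entirely on top

Compare the two slices. At z = 1.2: the r=11 cylinder contributes a regular 24-gon of circumradius 11 (area = (24/2)·11.000²·sin(360°/24) = 375.81 mm²); the cylinder at (-1.5, 8.5) is absent (z outside [1.5, 8.5]); the r=4 sphere at (2.5, 7) slices to a regular 24-gon of circumradius 3.273 (√(r²−h²) with h=2.3 from center) (area = (24/2)·3.273²·sin(360°/24) = 33.26 mm²); Subtracting the remaining from the first: starting from the r=11 cylinder (375.81 mm²), the r=4 sphere at (2.5, 7) lies wholly inside it (removes its full 33.26 mm² and its 20.50 mm outline becomes a hole wall) — area = 342.54 mm². At z = 1.8: the r=11 cylinder contributes a regular 24-gon of circumradius 11 (area = (24/2)·11.000²·sin(360°/24) = 375.81 mm²); the cylinder at (-1.5, 8.5): section is a regular 24-gon, circumradius r=9 (area = (24/2)·9.000²·sin(360°/24) = 251.57 mm²); the r=4 sphere at (2.5, 7) slices to a regular 24-gon of circumradius 3.621 (√(r²−h²) with h=1.7 from center) (area = (24/2)·3.621²·sin(360°/24) = 40.72 mm²); Taking the first minus the rest: starting from the r=11 cylinder (375.81 mm²), the r=9 cylinder at (-1.5, 8.5) partially overlaps it — only the 142.59 mm² overlap (of its 251.57 mm²) is removed, clipping the outline; the r=4 sphere at (2.5, 7) misses the remaining region (no effect) — area = 233.22 mm². Checking containment: the cross-section at z = 1.8 is a subset of the cross-section at z = 1.2.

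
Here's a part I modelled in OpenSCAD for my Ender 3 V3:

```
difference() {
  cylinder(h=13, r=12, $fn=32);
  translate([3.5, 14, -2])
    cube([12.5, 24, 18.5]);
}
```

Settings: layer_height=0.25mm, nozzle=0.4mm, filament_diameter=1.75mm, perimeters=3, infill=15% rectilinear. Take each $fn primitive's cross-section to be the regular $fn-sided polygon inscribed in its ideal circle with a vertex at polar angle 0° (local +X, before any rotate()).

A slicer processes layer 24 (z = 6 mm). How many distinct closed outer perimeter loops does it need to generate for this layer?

At z = 6 mm: the cylinder: section is a regular 32-gon, circumradius r=12; the cube at (3.5, 14) (footprint 12.5×24) is included at this height; Taking the first minus the rest: starting from the r=12 cylinder, the 12.5×24 cube at (3.5, 14) misses the remaining region (no effect) — 1 connected region. The result has 1 disconnected region.

1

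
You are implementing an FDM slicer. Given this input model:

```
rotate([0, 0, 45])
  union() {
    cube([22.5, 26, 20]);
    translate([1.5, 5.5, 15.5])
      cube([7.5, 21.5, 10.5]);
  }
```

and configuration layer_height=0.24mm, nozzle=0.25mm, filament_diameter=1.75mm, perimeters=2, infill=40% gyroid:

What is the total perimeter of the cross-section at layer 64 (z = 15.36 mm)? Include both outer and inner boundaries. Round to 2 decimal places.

97.00 mm

At z = 15.36 mm: the 22.5×26 cube contributes its full rectangle (perimeter 97.00 mm); the cube at (1.5, 5.5) is absent (z outside [15.5, 26]); Taking the union: only the 22.5×26 cube is present, so the union is just that shape — boundary = 97.00 mm; (whole slice rotated 45° about Z — lengths, areas and connectivity unchanged). Overall, the cross-section is a single solid region. Total boundary length (outer) = 97.00 mm.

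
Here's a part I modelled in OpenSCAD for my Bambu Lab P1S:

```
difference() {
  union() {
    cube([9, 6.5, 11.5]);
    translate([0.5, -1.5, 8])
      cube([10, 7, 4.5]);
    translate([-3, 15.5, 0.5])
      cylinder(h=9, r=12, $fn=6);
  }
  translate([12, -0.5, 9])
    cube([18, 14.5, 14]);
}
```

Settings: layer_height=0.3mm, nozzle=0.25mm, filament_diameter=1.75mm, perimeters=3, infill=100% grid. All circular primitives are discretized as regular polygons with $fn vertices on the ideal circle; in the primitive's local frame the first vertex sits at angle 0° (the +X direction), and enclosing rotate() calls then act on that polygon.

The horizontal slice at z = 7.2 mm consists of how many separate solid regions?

1

At z = 7.2 mm: the cube (footprint 9×6.5) is included at this height; the cube at (0.5, -1.5) is absent (z outside [8, 12.5]); the cylinder at (-3, 15.5): section is a regular 6-gon, circumradius r=12; Taking the union: the regions partially overlap (shared area 4.74 mm²), so overlapping operands fuse into one piece — 1 connected region; the cube at (12, -0.5) does not reach this height (z outside [9, 23]); After the difference (first − rest): none of the subtracted shapes is present at this height, so that combined region is unchanged — 1 connected region. The result has 1 disconnected region.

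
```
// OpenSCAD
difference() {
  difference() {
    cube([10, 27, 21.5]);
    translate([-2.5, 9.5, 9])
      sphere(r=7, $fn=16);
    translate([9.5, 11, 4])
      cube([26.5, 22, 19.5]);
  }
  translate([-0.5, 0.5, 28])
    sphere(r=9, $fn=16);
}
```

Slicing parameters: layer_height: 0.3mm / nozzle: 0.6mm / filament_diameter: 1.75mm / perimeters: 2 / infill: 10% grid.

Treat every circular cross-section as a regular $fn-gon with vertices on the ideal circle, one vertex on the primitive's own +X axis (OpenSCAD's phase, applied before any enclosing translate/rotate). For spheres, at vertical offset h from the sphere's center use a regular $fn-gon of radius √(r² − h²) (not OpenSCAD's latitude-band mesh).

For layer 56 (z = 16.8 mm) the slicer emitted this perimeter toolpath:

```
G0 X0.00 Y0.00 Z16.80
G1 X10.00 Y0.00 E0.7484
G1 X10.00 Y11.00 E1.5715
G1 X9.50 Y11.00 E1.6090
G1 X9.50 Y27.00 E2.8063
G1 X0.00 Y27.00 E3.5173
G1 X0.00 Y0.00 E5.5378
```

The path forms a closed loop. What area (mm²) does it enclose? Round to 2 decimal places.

262.00 mm²

Apply the shoelace formula to the sequence of (X, Y) vertices; enclosed area = 262.00 mm².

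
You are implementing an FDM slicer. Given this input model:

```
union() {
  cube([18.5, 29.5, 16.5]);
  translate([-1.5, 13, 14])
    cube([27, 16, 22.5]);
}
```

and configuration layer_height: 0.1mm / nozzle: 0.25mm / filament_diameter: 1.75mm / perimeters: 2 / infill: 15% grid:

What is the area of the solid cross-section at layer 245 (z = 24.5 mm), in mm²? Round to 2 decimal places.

432.00 mm²

At z = 24.5 mm: the cube is absent (z outside [0, 16.5]); the cube at (-1.5, 13) (footprint 27×16) is included at this height (area 432.00 mm²); Taking the union: only the 27×16 cube at (-1.5, 13) is present, so the union is just that shape — area = 432.00 mm². Overall, the cross-section is a single solid region. Net area = 432.00 mm².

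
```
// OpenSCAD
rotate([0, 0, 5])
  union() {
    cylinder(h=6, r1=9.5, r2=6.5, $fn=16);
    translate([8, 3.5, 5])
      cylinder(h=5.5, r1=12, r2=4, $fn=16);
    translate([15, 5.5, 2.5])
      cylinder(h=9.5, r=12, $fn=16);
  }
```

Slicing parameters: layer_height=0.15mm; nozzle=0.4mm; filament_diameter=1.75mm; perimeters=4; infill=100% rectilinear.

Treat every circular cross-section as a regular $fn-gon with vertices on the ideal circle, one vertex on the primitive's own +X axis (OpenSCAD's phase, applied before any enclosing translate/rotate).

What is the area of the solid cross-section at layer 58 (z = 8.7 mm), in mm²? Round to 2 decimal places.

At z = 8.7 mm: the cone is absent (z outside [0, 6]); the cone at (8, 3.5) contributes a regular 16-gon of circumradius 6.618 (interpolated between r1=12 and r2=4 at t=0.673) (area = (16/2)·6.618²·sin(360°/16) = 134.09 mm²); the cylinder at (15, 5.5): section is a regular 16-gon, circumradius r=12 (area = (16/2)·12.000²·sin(360°/16) = 440.85 mm²); Taking the union: the regions partially overlap — summed areas 574.94 mm² minus the doubly-counted overlap 117.20 mm² gives 457.74 mm² — area = 457.74 mm²; (rotated 5° about Z; rotation is an isometry so areas/perimeters/island counts are preserved). Overall, the cross-section is a single solid region. Net area = 457.74 mm².

457.74 mm²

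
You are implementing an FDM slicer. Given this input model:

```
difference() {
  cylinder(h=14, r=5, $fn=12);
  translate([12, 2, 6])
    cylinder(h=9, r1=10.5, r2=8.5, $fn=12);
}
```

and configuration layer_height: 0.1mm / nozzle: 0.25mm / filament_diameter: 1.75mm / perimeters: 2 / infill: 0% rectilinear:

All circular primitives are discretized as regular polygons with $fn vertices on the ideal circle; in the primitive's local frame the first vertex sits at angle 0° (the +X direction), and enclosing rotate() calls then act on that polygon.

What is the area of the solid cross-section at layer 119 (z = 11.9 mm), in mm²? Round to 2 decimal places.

At z = 11.9 mm: the cylinder: section is a regular 12-gon, circumradius r=5 (area = (12/2)·5.000²·sin(360°/12) = 75.00 mm²); the cone at (12, 2) (r1=10.5→r2=8.5) has section circumradius 9.189 here — a regular 12-gon (area = (12/2)·9.189²·sin(360°/12) = 253.31 mm²); Taking the first minus the rest: starting from the r=5 cylinder (75.00 mm²), the cone at (12, 2) partially overlaps it — only the 7.31 mm² overlap (of its 253.31 mm²) is removed, clipping the outline — area = 67.69 mm². Overall, the cross-section is a single solid region. Net area = 67.69 mm².

67.69 mm²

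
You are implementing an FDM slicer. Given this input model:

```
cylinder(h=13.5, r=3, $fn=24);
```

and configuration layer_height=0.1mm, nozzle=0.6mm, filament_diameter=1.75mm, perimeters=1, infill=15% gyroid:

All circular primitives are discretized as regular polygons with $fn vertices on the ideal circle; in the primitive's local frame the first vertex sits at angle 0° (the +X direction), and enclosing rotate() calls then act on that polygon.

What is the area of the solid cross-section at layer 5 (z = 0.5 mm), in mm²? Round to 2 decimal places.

At z = 0.5 mm: the r=3 cylinder contributes a regular 24-gon of circumradius 3 (area = (24/2)·3.000²·sin(360°/24) = 27.95 mm²). Overall, the cross-section is a single solid region. Net area = 27.95 mm².

27.95 mm²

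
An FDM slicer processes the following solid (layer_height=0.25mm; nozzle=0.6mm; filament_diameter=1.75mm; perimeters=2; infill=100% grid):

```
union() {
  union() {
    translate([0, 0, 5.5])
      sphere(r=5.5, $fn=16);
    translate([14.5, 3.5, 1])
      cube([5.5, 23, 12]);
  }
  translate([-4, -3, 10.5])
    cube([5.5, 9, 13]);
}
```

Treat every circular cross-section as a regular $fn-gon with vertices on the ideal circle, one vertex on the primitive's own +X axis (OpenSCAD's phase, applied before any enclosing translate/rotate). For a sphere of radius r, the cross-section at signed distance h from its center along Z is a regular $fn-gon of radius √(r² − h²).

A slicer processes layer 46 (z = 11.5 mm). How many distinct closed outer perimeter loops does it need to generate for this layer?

At z = 11.5 mm: the sphere is not intersected at this z (|z−center|=6.000 > r=5.5); the cube at (14.5, 3.5) is present — its section is the full 5.5×23 rectangle; Merging all regions: only the 5.5×23 cube at (14.5, 3.5) is present, so the union is just that shape — 1 connected region; the 5.5×9 cube at (-4, -3) contributes its full rectangle; Combining (union): the 2 present regions are separate (no shared area or edge), so areas and boundary lengths simply add and each stays a separate island — 2 connected regions. The result has 2 disconnected regions.

2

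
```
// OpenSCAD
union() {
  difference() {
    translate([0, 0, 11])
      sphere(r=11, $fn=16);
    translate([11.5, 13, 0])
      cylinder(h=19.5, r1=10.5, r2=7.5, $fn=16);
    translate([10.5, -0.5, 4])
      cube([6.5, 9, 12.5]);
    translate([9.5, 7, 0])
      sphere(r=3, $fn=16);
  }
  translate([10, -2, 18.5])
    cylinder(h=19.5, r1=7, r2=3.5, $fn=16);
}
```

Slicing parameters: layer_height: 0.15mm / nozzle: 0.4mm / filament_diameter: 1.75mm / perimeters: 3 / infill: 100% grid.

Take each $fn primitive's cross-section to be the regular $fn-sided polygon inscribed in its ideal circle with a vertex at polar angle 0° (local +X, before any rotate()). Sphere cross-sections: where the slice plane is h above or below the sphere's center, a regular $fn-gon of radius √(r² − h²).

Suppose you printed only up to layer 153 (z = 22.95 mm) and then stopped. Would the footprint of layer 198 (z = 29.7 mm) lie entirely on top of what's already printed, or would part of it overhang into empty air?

entirely on top

Compare the two slices. At z = 22.95: the sphere is absent (|z−center|=11.950 > r=11); the cone at (11.5, 13) does not reach this height (z outside [0, 19.5]); the cube at (10.5, -0.5) does not reach this height (z outside [4, 16.5]); the sphere at (9.5, 7) is not intersected at this z (|z−center|=22.950 > r=3); After the difference (first − rest): the first operand is absent here, so nothing remains; the cone at (10, -2) (r1=7→r2=3.5) has section circumradius 6.201 here — a regular 16-gon (area = (16/2)·6.201²·sin(360°/16) = 117.73 mm²); Merging all regions: only the cone at (10, -2) is present, so the union is just that shape — area = 117.73 mm². At z = 29.7: the sphere is absent (|z−center|=18.700 > r=11); the cone at (11.5, 13) is not intersected at this z (z outside [0, 19.5]); the cube at (10.5, -0.5) is absent (z outside [4, 16.5]); the sphere at (9.5, 7) is not intersected at this z (|z−center|=29.700 > r=3); After the difference (first − rest): the first operand is absent here, so nothing remains; the cone at (10, -2) (r1=7→r2=3.5) has section circumradius 4.990 here — a regular 16-gon (area = (16/2)·4.990²·sin(360°/16) = 76.22 mm²); Merging all regions: only the cone at (10, -2) is present, so the union is just that shape — area = 76.22 mm². Checking containment: the cross-section at z = 29.7 is a subset of the cross-section at z = 22.95.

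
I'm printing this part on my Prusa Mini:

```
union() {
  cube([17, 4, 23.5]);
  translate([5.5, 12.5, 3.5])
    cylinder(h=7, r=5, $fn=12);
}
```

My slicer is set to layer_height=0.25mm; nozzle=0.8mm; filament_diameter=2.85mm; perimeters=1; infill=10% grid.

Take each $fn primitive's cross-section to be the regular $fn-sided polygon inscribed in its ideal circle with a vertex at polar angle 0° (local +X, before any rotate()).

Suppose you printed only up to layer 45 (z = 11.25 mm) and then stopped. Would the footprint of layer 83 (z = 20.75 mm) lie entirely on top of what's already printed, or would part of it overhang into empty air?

entirely on top

Compare the two slices. At z = 11.25: the 17×4 cube contributes its full rectangle (area 68.00 mm²); the cylinder at (5.5, 12.5) is not intersected at this z (z outside [3.5, 10.5]); Combining (union): only the 17×4 cube is present, so the union is just that shape — area = 68.00 mm². At z = 20.75: the cube (footprint 17×4) is included at this height (area 68.00 mm²); the cylinder at (5.5, 12.5) is absent (z outside [3.5, 10.5]); Combining (union): only the 17×4 cube is present, so the union is just that shape — area = 68.00 mm². Checking containment: the cross-section at z = 20.75 is a subset of the cross-section at z = 11.25.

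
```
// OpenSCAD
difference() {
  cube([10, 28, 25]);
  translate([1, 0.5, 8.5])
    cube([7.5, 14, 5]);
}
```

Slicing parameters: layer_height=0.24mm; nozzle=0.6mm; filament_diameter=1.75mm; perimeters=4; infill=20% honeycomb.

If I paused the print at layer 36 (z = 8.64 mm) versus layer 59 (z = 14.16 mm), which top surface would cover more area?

layer 59 (z = 14.16 mm)

Layer 36 (z = 8.64): the 10×28 cube contributes its full rectangle (area 280.00 mm²); the 7.5×14 cube at (1, 0.5) contributes its full rectangle (area 105.00 mm²); After the difference (first − rest): starting from the 10×28 cube (280.00 mm²), the 7.5×14 cube at (1, 0.5) lies wholly inside it (removes its full 105.00 mm² and its 43.00 mm outline becomes a hole wall) — area = 175.00 mm². So its area = 175.00 mm². Layer 59 (z = 14.16): the 10×28 cube contributes its full rectangle (area 280.00 mm²); the cube at (1, 0.5) is not intersected at this z (z outside [8.5, 13.5]); After the difference (first − rest): none of the subtracted shapes is present at this height, so the 10×28 cube is unchanged — area = 280.00 mm². So its area = 280.00 mm². Layer 59 is larger (280.00 vs 175.00 mm²).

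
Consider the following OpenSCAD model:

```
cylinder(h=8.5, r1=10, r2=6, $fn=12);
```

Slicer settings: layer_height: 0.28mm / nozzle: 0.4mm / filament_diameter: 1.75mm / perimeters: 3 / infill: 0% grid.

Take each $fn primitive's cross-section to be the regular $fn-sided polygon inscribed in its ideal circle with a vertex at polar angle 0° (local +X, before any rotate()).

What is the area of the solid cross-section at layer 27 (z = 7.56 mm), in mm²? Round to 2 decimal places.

At z = 7.56 mm: the cone contributes a regular 12-gon of circumradius 6.442 (interpolated between r1=10 and r2=6 at t=0.889) (area = (12/2)·6.442²·sin(360°/12) = 124.51 mm²). Overall, the cross-section is a single solid region. Net area = 124.51 mm².

124.51 mm²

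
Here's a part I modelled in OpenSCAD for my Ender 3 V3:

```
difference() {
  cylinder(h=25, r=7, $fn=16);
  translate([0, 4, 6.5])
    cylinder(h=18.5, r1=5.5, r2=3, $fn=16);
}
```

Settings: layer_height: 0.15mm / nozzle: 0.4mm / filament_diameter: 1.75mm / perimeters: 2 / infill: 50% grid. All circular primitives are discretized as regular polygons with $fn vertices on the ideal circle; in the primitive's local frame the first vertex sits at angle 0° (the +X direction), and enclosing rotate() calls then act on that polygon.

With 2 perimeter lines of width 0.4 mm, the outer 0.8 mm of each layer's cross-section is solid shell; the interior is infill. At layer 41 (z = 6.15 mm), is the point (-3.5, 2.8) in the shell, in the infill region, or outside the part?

infill

At z = 6.15 mm: the cylinder: section is a regular 16-gon, circumradius r=7; the cone at (0, 4) is not intersected at this z (z outside [6.5, 25]); Subtracting the remaining from the first: none of the subtracted shapes is present at this height, so the r=7 cylinder is unchanged — 1 connected region. Overall, the cross-section is a single solid region. The nearest boundary edge runs (-4.95, 4.95)→(-6.47, 2.68); distance from the point to it = 2.40 mm. The point is inside the cross-section and 2.40 mm from the nearest boundary — more than the 0.8 mm shell width (2 × 0.4), so it's in the infill interior.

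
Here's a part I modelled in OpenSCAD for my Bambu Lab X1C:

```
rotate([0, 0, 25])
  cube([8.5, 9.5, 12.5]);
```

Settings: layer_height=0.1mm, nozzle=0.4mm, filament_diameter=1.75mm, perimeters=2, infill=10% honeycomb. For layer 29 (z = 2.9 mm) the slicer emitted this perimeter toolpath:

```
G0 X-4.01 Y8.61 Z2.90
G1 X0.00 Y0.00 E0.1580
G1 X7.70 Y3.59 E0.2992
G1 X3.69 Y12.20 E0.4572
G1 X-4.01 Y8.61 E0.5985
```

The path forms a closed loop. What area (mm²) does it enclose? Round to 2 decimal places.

Apply the shoelace formula to the sequence of (X, Y) vertices; enclosed area = 80.69 mm².

80.69 mm²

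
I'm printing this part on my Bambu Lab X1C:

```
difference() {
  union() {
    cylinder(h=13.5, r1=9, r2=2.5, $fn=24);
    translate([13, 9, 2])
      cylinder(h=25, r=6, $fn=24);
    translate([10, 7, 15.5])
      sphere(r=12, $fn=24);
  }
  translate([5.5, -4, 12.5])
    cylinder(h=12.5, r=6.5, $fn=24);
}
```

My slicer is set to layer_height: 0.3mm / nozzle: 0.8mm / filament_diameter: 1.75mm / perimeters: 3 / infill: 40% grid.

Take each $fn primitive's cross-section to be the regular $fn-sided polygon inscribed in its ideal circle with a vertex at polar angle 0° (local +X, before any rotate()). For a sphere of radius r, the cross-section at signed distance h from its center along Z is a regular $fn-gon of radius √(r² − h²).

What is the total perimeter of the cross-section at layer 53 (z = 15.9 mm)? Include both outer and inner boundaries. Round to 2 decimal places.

78.84 mm

At z = 15.9 mm: the cone is not intersected at this z (z outside [0, 13.5]); the r=6 cylinder at (13, 9) gives a regular 24-gon of circumradius 6 (constant along its height) (perimeter = 2·24·6.000·sin(180°/24) = 37.59 mm); the sphere at (10, 7): section is a regular 24-gon, circumradius = √(r²−h²) = √(12²−0.4²) = 11.993 (perimeter = 2·24·11.993·sin(180°/24) = 75.14 mm); Merging all regions: the r=6 cylinder at (13, 9) lies entirely inside the r=12 sphere at (10, 7), so the union is just the r=12 sphere at (10, 7) — boundary = 75.14 mm; the r=6.5 cylinder at (5.5, -4) gives a regular 24-gon of circumradius 6.5 (constant along its height) (perimeter = 2·24·6.500·sin(180°/24) = 40.72 mm); Subtracting the remaining from the first: starting from the result so far, the r=6.5 cylinder at (5.5, -4) partially overlaps it — only the 58.49 mm² overlap (of its 131.22 mm²) is removed, clipping the outline — boundary = 78.84 mm. Overall, the cross-section is a single solid region. Total boundary length (outer) = 78.84 mm.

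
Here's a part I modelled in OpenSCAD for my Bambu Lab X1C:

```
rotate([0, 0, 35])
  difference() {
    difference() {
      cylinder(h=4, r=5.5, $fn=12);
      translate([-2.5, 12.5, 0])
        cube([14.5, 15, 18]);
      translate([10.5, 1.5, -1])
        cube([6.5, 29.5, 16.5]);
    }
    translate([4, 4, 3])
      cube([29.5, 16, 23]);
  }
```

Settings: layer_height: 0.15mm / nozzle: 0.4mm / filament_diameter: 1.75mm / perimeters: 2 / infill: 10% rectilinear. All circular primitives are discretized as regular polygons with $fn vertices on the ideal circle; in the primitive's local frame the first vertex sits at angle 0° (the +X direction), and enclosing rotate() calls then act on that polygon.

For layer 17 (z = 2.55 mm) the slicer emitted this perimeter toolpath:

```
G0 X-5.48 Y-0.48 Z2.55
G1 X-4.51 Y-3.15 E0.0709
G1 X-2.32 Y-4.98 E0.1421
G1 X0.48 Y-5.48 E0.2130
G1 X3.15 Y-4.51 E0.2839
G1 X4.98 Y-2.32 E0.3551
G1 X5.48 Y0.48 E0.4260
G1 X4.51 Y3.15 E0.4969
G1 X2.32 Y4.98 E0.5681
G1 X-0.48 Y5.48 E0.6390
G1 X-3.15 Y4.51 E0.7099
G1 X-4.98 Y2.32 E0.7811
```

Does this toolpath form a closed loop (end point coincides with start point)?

Start point (G0): (-5.48, -0.48). End point (last G1): the path does not return to the start — open.

no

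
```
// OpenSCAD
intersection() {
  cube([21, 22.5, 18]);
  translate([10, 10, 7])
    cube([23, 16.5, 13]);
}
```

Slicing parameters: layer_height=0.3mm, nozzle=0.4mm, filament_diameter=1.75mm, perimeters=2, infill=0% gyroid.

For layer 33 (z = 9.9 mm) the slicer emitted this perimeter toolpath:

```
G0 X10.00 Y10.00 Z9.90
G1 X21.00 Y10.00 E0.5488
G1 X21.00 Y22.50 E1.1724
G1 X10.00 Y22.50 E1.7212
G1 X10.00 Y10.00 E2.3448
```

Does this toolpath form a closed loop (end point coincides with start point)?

Start point (G0): (10.00, 10.00). End point (last G1): the path returns to the start — closed.

yes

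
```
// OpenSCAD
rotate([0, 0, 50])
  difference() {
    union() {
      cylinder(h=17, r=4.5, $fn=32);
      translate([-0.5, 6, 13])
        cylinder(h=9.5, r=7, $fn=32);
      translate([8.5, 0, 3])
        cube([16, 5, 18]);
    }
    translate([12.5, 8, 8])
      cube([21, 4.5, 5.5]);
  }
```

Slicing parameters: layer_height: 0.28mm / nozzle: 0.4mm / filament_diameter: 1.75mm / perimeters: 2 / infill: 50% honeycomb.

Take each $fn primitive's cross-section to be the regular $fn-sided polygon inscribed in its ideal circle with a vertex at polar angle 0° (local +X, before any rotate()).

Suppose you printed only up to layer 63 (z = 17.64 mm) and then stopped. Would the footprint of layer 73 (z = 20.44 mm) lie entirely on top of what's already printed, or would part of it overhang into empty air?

entirely on top

Compare the two slices. At z = 17.64: the cylinder does not reach this height (z outside [0, 17]); the r=7 cylinder at (-0.5, 6) gives a regular 32-gon of circumradius 7 (constant along its height) (area = (32/2)·7.000²·sin(360°/32) = 152.95 mm²); the 16×5 cube at (8.5, 0) contributes its full rectangle (area 80.00 mm²); Merging all regions: the 2 present regions are separate (no shared area or edge), so areas and boundary lengths simply add and each stays a separate island — area = 232.95 mm²; the cube at (12.5, 8) does not reach this height (z outside [8, 13.5]); After the difference (first − rest): none of the subtracted shapes is present at this height, so the result so far is unchanged — area = 232.95 mm²; (rotated 50° about Z; rotation is an isometry so areas/perimeters/island counts are preserved). At z = 20.44: the cylinder does not reach this height (z outside [0, 17]); the r=7 cylinder at (-0.5, 6) gives a regular 32-gon of circumradius 7 (constant along its height) (area = (32/2)·7.000²·sin(360°/32) = 152.95 mm²); the 16×5 cube at (8.5, 0) contributes its full rectangle (area 80.00 mm²); Taking the union: the 2 present regions are separate (no shared area or edge), so areas and boundary lengths simply add and each stays a separate island — area = 232.95 mm²; the cube at (12.5, 8) is absent (z outside [8, 13.5]); Subtracting the remaining from the first: none of the subtracted shapes is present at this height, so the result so far is unchanged — area = 232.95 mm²; (whole slice rotated 50° about Z — lengths, areas and connectivity unchanged). Checking containment: the cross-section at z = 20.44 is a subset of the cross-section at z = 17.64.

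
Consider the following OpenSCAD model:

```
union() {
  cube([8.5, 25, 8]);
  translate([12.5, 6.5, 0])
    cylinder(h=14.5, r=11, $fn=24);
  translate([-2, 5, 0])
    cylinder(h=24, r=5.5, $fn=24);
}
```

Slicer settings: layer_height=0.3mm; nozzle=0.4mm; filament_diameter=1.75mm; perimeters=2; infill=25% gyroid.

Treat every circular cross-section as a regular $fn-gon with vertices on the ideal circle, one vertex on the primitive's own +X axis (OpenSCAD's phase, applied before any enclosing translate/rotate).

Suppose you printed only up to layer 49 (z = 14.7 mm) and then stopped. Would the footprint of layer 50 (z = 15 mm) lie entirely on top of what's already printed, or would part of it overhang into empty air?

entirely on top

Compare the two slices. At z = 14.7: the cube is not intersected at this z (z outside [0, 8]); the cylinder at (12.5, 6.5) does not reach this height (z outside [0, 14.5]); the cylinder at (-2, 5): section is a regular 24-gon, circumradius r=5.5 (area = (24/2)·5.500²·sin(360°/24) = 93.95 mm²); Merging all regions: only the r=5.5 cylinder at (-2, 5) is present, so the union is just that shape — area = 93.95 mm². At z = 15: the cube is absent (z outside [0, 8]); the cylinder at (12.5, 6.5) does not reach this height (z outside [0, 14.5]); the r=5.5 cylinder at (-2, 5) gives a regular 24-gon of circumradius 5.5 (constant along its height) (area = (24/2)·5.500²·sin(360°/24) = 93.95 mm²); Combining (union): only the r=5.5 cylinder at (-2, 5) is present, so the union is just that shape — area = 93.95 mm². Checking containment: the cross-section at z = 15 is a subset of the cross-section at z = 14.7.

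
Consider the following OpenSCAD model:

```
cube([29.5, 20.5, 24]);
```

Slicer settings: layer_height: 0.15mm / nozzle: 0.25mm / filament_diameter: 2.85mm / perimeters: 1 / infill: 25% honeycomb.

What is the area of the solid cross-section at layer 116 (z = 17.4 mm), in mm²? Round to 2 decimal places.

604.75 mm²

At z = 17.4 mm: the 29.5×20.5 cube contributes its full rectangle (area 604.75 mm²). Overall, the cross-section is a single solid region. Net area = 604.75 mm².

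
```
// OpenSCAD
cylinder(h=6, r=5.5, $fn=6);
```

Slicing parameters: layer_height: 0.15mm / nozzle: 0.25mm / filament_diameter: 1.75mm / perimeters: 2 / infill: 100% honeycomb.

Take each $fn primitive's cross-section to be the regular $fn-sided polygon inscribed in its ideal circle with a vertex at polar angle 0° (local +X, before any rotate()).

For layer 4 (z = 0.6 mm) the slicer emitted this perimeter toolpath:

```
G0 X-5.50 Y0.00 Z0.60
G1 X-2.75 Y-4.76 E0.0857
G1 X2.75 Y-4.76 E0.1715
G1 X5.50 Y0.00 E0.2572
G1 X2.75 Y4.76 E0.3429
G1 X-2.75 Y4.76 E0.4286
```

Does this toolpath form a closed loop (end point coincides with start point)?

Start point (G0): (-5.50, 0.00). End point (last G1): the path does not return to the start — open.

no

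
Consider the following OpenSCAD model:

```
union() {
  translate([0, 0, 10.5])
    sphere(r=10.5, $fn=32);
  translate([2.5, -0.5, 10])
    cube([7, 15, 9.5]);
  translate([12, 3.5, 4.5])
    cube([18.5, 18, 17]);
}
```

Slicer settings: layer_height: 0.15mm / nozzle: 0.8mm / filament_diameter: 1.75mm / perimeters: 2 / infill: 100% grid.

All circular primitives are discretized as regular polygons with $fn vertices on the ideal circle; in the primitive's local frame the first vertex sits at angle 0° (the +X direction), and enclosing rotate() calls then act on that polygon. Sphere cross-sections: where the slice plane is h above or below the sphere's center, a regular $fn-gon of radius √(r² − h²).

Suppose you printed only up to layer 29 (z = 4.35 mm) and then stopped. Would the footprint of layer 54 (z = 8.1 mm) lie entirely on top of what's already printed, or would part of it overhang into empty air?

part overhangs

Compare the two slices. At z = 4.35: the r=10.5 sphere contributes a regular 32-gon of circumradius √(10.5²−6.15²) = 8.510 (area = (32/2)·8.510²·sin(360°/32) = 226.08 mm²); the cube at (2.5, -0.5) is absent (z outside [10, 19.5]); the cube at (12, 3.5) is not intersected at this z (z outside [4.5, 21.5]); Merging all regions: only the r=10.5 sphere is present, so the union is just that shape — area = 226.08 mm². At z = 8.1: the sphere: section is a regular 32-gon, circumradius = √(r²−h²) = √(10.5²−2.4²) = 10.222 (area = (32/2)·10.222²·sin(360°/32) = 326.16 mm²); the cube at (2.5, -0.5) is absent (z outside [10, 19.5]); the cube at (12, 3.5) is present — its section is the full 18.5×18 rectangle (area 333.00 mm²); Combining (union): the 2 present regions are separate (no shared area or edge), so areas and boundary lengths simply add and each stays a separate island — area = 659.16 mm². Checking containment: at z = 8.1 the cross-section extends beyond the z = 4.35 cross-section by about 433.08 mm².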